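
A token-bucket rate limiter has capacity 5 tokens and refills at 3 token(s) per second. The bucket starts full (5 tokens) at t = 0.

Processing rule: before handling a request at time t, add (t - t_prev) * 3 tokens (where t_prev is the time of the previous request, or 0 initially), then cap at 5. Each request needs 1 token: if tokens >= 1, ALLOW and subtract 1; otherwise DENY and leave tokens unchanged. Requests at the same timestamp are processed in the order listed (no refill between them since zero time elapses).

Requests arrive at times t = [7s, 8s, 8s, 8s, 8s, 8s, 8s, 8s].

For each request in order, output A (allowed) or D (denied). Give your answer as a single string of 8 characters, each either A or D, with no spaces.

Answer: AAAAAADD

Derivation:
Simulating step by step:
  req#1 t=7s: ALLOW
  req#2 t=8s: ALLOW
  req#3 t=8s: ALLOW
  req#4 t=8s: ALLOW
  req#5 t=8s: ALLOW
  req#6 t=8s: ALLOW
  req#7 t=8s: DENY
  req#8 t=8s: DENY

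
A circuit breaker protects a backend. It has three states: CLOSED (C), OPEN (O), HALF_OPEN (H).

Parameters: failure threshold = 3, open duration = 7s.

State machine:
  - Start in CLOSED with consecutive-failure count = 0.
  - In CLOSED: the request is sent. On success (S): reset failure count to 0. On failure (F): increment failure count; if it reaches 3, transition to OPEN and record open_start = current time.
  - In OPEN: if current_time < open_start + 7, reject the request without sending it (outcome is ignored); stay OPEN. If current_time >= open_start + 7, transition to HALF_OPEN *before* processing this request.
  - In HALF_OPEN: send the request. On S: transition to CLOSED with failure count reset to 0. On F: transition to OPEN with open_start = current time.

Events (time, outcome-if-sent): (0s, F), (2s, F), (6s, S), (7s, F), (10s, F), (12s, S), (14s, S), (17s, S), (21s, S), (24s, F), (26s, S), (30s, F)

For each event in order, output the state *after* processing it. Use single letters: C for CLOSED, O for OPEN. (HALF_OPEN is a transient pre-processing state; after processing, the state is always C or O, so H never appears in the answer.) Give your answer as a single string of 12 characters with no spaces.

State after each event:
  event#1 t=0s outcome=F: state=CLOSED
  event#2 t=2s outcome=F: state=CLOSED
  event#3 t=6s outcome=S: state=CLOSED
  event#4 t=7s outcome=F: state=CLOSED
  event#5 t=10s outcome=F: state=CLOSED
  event#6 t=12s outcome=S: state=CLOSED
  event#7 t=14s outcome=S: state=CLOSED
  event#8 t=17s outcome=S: state=CLOSED
  event#9 t=21s outcome=S: state=CLOSED
  event#10 t=24s outcome=F: state=CLOSED
  event#11 t=26s outcome=S: state=CLOSED
  event#12 t=30s outcome=F: state=CLOSED

Answer: CCCCCCCCCCCC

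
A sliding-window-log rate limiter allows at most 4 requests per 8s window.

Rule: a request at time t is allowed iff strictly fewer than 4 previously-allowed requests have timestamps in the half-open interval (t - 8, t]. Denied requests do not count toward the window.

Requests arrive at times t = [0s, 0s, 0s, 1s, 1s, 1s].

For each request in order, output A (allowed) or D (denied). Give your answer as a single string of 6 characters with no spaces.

Tracking allowed requests in the window:
  req#1 t=0s: ALLOW
  req#2 t=0s: ALLOW
  req#3 t=0s: ALLOW
  req#4 t=1s: ALLOW
  req#5 t=1s: DENY
  req#6 t=1s: DENY

Answer: AAAADD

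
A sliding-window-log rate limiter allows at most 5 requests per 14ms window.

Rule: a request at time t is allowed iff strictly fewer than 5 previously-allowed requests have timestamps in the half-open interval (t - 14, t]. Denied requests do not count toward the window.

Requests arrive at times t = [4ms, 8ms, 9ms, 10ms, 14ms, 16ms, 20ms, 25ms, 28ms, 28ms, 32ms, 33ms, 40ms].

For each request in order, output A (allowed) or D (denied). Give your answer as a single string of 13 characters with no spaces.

Tracking allowed requests in the window:
  req#1 t=4ms: ALLOW
  req#2 t=8ms: ALLOW
  req#3 t=9ms: ALLOW
  req#4 t=10ms: ALLOW
  req#5 t=14ms: ALLOW
  req#6 t=16ms: DENY
  req#7 t=20ms: ALLOW
  req#8 t=25ms: ALLOW
  req#9 t=28ms: ALLOW
  req#10 t=28ms: ALLOW
  req#11 t=32ms: ALLOW
  req#12 t=33ms: DENY
  req#13 t=40ms: ALLOW

Answer: AAAAADAAAAADA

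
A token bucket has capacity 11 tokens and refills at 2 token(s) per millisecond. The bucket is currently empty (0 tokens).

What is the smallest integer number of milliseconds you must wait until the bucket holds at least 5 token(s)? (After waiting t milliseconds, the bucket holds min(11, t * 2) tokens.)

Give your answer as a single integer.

Answer: 3

Derivation:
Need t * 2 >= 5, so t >= 5/2.
Smallest integer t = ceil(5/2) = 3.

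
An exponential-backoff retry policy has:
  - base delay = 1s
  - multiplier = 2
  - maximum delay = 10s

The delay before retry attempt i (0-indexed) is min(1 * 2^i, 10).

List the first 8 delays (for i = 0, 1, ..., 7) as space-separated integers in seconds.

Answer: 1 2 4 8 10 10 10 10

Derivation:
Computing each delay:
  i=0: min(1*2^0, 10) = 1
  i=1: min(1*2^1, 10) = 2
  i=2: min(1*2^2, 10) = 4
  i=3: min(1*2^3, 10) = 8
  i=4: min(1*2^4, 10) = 10
  i=5: min(1*2^5, 10) = 10
  i=6: min(1*2^6, 10) = 10
  i=7: min(1*2^7, 10) = 10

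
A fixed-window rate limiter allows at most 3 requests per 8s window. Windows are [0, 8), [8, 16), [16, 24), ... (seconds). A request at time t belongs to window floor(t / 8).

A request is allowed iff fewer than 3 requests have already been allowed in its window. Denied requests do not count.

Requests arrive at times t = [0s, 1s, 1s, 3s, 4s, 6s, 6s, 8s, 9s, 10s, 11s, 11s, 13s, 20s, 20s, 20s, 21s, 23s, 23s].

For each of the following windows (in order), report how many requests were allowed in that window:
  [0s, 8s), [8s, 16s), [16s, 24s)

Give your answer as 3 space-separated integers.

Answer: 3 3 3

Derivation:
Processing requests:
  req#1 t=0s (window 0): ALLOW
  req#2 t=1s (window 0): ALLOW
  req#3 t=1s (window 0): ALLOW
  req#4 t=3s (window 0): DENY
  req#5 t=4s (window 0): DENY
  req#6 t=6s (window 0): DENY
  req#7 t=6s (window 0): DENY
  req#8 t=8s (window 1): ALLOW
  req#9 t=9s (window 1): ALLOW
  req#10 t=10s (window 1): ALLOW
  req#11 t=11s (window 1): DENY
  req#12 t=11s (window 1): DENY
  req#13 t=13s (window 1): DENY
  req#14 t=20s (window 2): ALLOW
  req#15 t=20s (window 2): ALLOW
  req#16 t=20s (window 2): ALLOW
  req#17 t=21s (window 2): DENY
  req#18 t=23s (window 2): DENY
  req#19 t=23s (window 2): DENY

Allowed counts by window: 3 3 3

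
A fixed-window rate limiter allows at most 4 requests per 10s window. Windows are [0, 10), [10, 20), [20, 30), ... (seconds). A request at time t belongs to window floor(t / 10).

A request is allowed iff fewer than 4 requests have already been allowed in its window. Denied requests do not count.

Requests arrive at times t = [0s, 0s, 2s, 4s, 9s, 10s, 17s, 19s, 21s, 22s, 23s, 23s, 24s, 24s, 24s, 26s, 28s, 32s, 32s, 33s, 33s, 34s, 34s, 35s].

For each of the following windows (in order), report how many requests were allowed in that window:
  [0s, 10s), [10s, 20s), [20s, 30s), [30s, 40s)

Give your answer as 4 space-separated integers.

Answer: 4 3 4 4

Derivation:
Processing requests:
  req#1 t=0s (window 0): ALLOW
  req#2 t=0s (window 0): ALLOW
  req#3 t=2s (window 0): ALLOW
  req#4 t=4s (window 0): ALLOW
  req#5 t=9s (window 0): DENY
  req#6 t=10s (window 1): ALLOW
  req#7 t=17s (window 1): ALLOW
  req#8 t=19s (window 1): ALLOW
  req#9 t=21s (window 2): ALLOW
  req#10 t=22s (window 2): ALLOW
  req#11 t=23s (window 2): ALLOW
  req#12 t=23s (window 2): ALLOW
  req#13 t=24s (window 2): DENY
  req#14 t=24s (window 2): DENY
  req#15 t=24s (window 2): DENY
  req#16 t=26s (window 2): DENY
  req#17 t=28s (window 2): DENY
  req#18 t=32s (window 3): ALLOW
  req#19 t=32s (window 3): ALLOW
  req#20 t=33s (window 3): ALLOW
  req#21 t=33s (window 3): ALLOW
  req#22 t=34s (window 3): DENY
  req#23 t=34s (window 3): DENY
  req#24 t=35s (window 3): DENY

Allowed counts by window: 4 3 4 4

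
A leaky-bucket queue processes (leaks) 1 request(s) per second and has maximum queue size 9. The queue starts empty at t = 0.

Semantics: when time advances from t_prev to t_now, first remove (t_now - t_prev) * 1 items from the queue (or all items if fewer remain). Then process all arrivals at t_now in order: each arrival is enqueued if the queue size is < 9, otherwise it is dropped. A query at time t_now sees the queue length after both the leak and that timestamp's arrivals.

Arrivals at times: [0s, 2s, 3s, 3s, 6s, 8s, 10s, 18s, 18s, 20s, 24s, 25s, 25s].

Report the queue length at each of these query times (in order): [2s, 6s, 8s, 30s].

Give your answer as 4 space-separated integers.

Answer: 1 1 1 0

Derivation:
Queue lengths at query times:
  query t=2s: backlog = 1
  query t=6s: backlog = 1
  query t=8s: backlog = 1
  query t=30s: backlog = 0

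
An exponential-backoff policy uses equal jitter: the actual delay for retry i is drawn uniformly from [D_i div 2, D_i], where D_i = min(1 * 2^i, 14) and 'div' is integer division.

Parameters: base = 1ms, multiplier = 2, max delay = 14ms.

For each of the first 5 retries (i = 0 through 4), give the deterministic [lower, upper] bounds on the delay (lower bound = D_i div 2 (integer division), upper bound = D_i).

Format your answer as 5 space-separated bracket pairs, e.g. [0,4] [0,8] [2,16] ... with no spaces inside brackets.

Computing bounds per retry:
  i=0: D_i=min(1*2^0,14)=1, bounds=[0,1]
  i=1: D_i=min(1*2^1,14)=2, bounds=[1,2]
  i=2: D_i=min(1*2^2,14)=4, bounds=[2,4]
  i=3: D_i=min(1*2^3,14)=8, bounds=[4,8]
  i=4: D_i=min(1*2^4,14)=14, bounds=[7,14]

Answer: [0,1] [1,2] [2,4] [4,8] [7,14]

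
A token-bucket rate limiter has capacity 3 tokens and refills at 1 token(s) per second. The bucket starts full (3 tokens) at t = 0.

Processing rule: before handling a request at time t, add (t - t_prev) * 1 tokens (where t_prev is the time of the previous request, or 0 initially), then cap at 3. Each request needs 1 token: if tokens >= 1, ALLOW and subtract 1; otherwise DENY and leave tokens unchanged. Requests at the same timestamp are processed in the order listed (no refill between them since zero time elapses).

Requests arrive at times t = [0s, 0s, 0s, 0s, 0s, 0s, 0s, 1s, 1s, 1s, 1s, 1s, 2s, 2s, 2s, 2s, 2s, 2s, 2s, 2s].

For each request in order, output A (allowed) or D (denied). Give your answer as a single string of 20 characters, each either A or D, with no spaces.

Simulating step by step:
  req#1 t=0s: ALLOW
  req#2 t=0s: ALLOW
  req#3 t=0s: ALLOW
  req#4 t=0s: DENY
  req#5 t=0s: DENY
  req#6 t=0s: DENY
  req#7 t=0s: DENY
  req#8 t=1s: ALLOW
  req#9 t=1s: DENY
  req#10 t=1s: DENY
  req#11 t=1s: DENY
  req#12 t=1s: DENY
  req#13 t=2s: ALLOW
  req#14 t=2s: DENY
  req#15 t=2s: DENY
  req#16 t=2s: DENY
  req#17 t=2s: DENY
  req#18 t=2s: DENY
  req#19 t=2s: DENY
  req#20 t=2s: DENY

Answer: AAADDDDADDDDADDDDDDD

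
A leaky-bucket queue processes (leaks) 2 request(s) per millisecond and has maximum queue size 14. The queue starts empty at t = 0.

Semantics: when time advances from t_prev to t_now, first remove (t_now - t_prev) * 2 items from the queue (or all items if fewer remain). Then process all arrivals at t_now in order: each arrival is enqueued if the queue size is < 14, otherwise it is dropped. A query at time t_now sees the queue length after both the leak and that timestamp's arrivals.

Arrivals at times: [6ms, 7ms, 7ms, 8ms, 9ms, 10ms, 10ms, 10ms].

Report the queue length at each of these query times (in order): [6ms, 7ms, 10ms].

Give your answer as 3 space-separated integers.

Answer: 1 2 3

Derivation:
Queue lengths at query times:
  query t=6ms: backlog = 1
  query t=7ms: backlog = 2
  query t=10ms: backlog = 3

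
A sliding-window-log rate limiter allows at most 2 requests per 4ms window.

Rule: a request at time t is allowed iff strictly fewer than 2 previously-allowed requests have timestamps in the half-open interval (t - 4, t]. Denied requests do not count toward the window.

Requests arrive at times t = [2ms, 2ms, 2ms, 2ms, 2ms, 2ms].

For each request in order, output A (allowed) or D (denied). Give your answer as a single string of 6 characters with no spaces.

Answer: AADDDD

Derivation:
Tracking allowed requests in the window:
  req#1 t=2ms: ALLOW
  req#2 t=2ms: ALLOW
  req#3 t=2ms: DENY
  req#4 t=2ms: DENY
  req#5 t=2ms: DENY
  req#6 t=2ms: DENY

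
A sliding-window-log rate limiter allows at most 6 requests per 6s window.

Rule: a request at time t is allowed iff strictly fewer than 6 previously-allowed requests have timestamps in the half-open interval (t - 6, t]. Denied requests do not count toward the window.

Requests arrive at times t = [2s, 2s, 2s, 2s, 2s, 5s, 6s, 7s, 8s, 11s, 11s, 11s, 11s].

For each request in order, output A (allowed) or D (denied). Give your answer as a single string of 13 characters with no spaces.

Answer: AAAAAADDAAAAA

Derivation:
Tracking allowed requests in the window:
  req#1 t=2s: ALLOW
  req#2 t=2s: ALLOW
  req#3 t=2s: ALLOW
  req#4 t=2s: ALLOW
  req#5 t=2s: ALLOW
  req#6 t=5s: ALLOW
  req#7 t=6s: DENY
  req#8 t=7s: DENY
  req#9 t=8s: ALLOW
  req#10 t=11s: ALLOW
  req#11 t=11s: ALLOW
  req#12 t=11s: ALLOW
  req#13 t=11s: ALLOW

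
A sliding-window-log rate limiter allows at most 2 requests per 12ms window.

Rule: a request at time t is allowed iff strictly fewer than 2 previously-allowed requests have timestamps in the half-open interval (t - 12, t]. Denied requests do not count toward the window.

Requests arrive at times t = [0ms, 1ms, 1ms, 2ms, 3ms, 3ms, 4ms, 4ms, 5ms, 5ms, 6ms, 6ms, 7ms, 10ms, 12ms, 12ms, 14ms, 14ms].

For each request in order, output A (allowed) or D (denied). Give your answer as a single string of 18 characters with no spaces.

Answer: AADDDDDDDDDDDDADAD

Derivation:
Tracking allowed requests in the window:
  req#1 t=0ms: ALLOW
  req#2 t=1ms: ALLOW
  req#3 t=1ms: DENY
  req#4 t=2ms: DENY
  req#5 t=3ms: DENY
  req#6 t=3ms: DENY
  req#7 t=4ms: DENY
  req#8 t=4ms: DENY
  req#9 t=5ms: DENY
  req#10 t=5ms: DENY
  req#11 t=6ms: DENY
  req#12 t=6ms: DENY
  req#13 t=7ms: DENY
  req#14 t=10ms: DENY
  req#15 t=12ms: ALLOW
  req#16 t=12ms: DENY
  req#17 t=14ms: ALLOW
  req#18 t=14ms: DENY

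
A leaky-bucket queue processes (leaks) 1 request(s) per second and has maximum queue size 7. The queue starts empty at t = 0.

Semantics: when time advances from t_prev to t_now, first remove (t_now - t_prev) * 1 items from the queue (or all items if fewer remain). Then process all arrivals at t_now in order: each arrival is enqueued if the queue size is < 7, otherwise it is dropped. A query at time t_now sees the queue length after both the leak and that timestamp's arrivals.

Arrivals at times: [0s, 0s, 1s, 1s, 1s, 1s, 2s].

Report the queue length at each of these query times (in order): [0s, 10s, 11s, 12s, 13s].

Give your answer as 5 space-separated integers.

Answer: 2 0 0 0 0

Derivation:
Queue lengths at query times:
  query t=0s: backlog = 2
  query t=10s: backlog = 0
  query t=11s: backlog = 0
  query t=12s: backlog = 0
  query t=13s: backlog = 0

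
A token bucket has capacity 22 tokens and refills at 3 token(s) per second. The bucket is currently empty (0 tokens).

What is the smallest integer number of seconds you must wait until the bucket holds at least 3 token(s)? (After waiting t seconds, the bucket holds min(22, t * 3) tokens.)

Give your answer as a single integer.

Answer: 1

Derivation:
Need t * 3 >= 3, so t >= 3/3.
Smallest integer t = ceil(3/3) = 1.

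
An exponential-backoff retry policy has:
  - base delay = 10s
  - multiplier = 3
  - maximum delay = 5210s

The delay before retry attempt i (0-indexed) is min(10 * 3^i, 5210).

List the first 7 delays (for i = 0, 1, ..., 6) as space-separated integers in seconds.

Computing each delay:
  i=0: min(10*3^0, 5210) = 10
  i=1: min(10*3^1, 5210) = 30
  i=2: min(10*3^2, 5210) = 90
  i=3: min(10*3^3, 5210) = 270
  i=4: min(10*3^4, 5210) = 810
  i=5: min(10*3^5, 5210) = 2430
  i=6: min(10*3^6, 5210) = 5210

Answer: 10 30 90 270 810 2430 5210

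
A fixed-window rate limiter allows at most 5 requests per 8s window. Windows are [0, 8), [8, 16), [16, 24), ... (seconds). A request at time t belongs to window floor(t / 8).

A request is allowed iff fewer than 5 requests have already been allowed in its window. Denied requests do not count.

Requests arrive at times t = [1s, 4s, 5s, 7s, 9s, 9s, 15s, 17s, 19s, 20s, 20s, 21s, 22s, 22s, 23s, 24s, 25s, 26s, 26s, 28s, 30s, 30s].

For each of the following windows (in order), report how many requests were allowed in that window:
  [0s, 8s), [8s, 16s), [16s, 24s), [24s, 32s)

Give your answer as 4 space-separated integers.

Answer: 4 3 5 5

Derivation:
Processing requests:
  req#1 t=1s (window 0): ALLOW
  req#2 t=4s (window 0): ALLOW
  req#3 t=5s (window 0): ALLOW
  req#4 t=7s (window 0): ALLOW
  req#5 t=9s (window 1): ALLOW
  req#6 t=9s (window 1): ALLOW
  req#7 t=15s (window 1): ALLOW
  req#8 t=17s (window 2): ALLOW
  req#9 t=19s (window 2): ALLOW
  req#10 t=20s (window 2): ALLOW
  req#11 t=20s (window 2): ALLOW
  req#12 t=21s (window 2): ALLOW
  req#13 t=22s (window 2): DENY
  req#14 t=22s (window 2): DENY
  req#15 t=23s (window 2): DENY
  req#16 t=24s (window 3): ALLOW
  req#17 t=25s (window 3): ALLOW
  req#18 t=26s (window 3): ALLOW
  req#19 t=26s (window 3): ALLOW
  req#20 t=28s (window 3): ALLOW
  req#21 t=30s (window 3): DENY
  req#22 t=30s (window 3): DENY

Allowed counts by window: 4 3 5 5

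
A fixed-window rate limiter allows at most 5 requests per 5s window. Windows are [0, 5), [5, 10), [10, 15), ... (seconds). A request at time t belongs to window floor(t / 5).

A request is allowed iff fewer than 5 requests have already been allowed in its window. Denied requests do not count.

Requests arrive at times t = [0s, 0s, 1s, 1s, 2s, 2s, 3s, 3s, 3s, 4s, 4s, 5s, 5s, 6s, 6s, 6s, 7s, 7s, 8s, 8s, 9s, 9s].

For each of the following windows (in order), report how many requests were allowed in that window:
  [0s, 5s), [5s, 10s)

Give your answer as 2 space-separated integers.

Processing requests:
  req#1 t=0s (window 0): ALLOW
  req#2 t=0s (window 0): ALLOW
  req#3 t=1s (window 0): ALLOW
  req#4 t=1s (window 0): ALLOW
  req#5 t=2s (window 0): ALLOW
  req#6 t=2s (window 0): DENY
  req#7 t=3s (window 0): DENY
  req#8 t=3s (window 0): DENY
  req#9 t=3s (window 0): DENY
  req#10 t=4s (window 0): DENY
  req#11 t=4s (window 0): DENY
  req#12 t=5s (window 1): ALLOW
  req#13 t=5s (window 1): ALLOW
  req#14 t=6s (window 1): ALLOW
  req#15 t=6s (window 1): ALLOW
  req#16 t=6s (window 1): ALLOW
  req#17 t=7s (window 1): DENY
  req#18 t=7s (window 1): DENY
  req#19 t=8s (window 1): DENY
  req#20 t=8s (window 1): DENY
  req#21 t=9s (window 1): DENY
  req#22 t=9s (window 1): DENY

Allowed counts by window: 5 5

Answer: 5 5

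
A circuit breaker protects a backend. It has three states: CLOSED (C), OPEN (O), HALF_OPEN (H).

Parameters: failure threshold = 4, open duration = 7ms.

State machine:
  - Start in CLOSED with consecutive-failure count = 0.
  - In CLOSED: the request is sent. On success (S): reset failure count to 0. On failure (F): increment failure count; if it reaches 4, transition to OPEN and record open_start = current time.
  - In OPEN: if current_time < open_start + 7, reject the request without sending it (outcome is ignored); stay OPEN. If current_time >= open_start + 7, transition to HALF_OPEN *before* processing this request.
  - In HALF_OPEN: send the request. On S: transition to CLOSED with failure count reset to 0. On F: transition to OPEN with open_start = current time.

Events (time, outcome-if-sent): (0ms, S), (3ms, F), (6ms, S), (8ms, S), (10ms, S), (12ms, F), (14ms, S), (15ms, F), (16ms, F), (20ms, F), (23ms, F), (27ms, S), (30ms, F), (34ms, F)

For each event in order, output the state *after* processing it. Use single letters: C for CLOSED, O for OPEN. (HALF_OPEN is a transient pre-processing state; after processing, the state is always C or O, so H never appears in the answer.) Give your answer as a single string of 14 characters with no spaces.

Answer: CCCCCCCCCCOOOO

Derivation:
State after each event:
  event#1 t=0ms outcome=S: state=CLOSED
  event#2 t=3ms outcome=F: state=CLOSED
  event#3 t=6ms outcome=S: state=CLOSED
  event#4 t=8ms outcome=S: state=CLOSED
  event#5 t=10ms outcome=S: state=CLOSED
  event#6 t=12ms outcome=F: state=CLOSED
  event#7 t=14ms outcome=S: state=CLOSED
  event#8 t=15ms outcome=F: state=CLOSED
  event#9 t=16ms outcome=F: state=CLOSED
  event#10 t=20ms outcome=F: state=CLOSED
  event#11 t=23ms outcome=F: state=OPEN
  event#12 t=27ms outcome=S: state=OPEN
  event#13 t=30ms outcome=F: state=OPEN
  event#14 t=34ms outcome=F: state=OPEN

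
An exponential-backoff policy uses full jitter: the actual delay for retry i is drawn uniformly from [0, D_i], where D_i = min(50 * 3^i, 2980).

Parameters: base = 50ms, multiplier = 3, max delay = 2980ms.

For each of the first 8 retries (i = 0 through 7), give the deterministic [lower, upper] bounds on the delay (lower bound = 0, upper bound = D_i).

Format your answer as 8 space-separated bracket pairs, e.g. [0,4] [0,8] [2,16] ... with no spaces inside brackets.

Answer: [0,50] [0,150] [0,450] [0,1350] [0,2980] [0,2980] [0,2980] [0,2980]

Derivation:
Computing bounds per retry:
  i=0: D_i=min(50*3^0,2980)=50, bounds=[0,50]
  i=1: D_i=min(50*3^1,2980)=150, bounds=[0,150]
  i=2: D_i=min(50*3^2,2980)=450, bounds=[0,450]
  i=3: D_i=min(50*3^3,2980)=1350, bounds=[0,1350]
  i=4: D_i=min(50*3^4,2980)=2980, bounds=[0,2980]
  i=5: D_i=min(50*3^5,2980)=2980, bounds=[0,2980]
  i=6: D_i=min(50*3^6,2980)=2980, bounds=[0,2980]
  i=7: D_i=min(50*3^7,2980)=2980, bounds=[0,2980]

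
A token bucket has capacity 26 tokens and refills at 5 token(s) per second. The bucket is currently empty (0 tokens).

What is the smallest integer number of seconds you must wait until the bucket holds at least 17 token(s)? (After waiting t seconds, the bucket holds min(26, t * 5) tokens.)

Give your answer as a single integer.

Need t * 5 >= 17, so t >= 17/5.
Smallest integer t = ceil(17/5) = 4.

Answer: 4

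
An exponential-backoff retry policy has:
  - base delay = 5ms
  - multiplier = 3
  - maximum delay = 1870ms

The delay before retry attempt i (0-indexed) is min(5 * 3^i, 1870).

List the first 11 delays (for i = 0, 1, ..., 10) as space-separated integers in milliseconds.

Answer: 5 15 45 135 405 1215 1870 1870 1870 1870 1870

Derivation:
Computing each delay:
  i=0: min(5*3^0, 1870) = 5
  i=1: min(5*3^1, 1870) = 15
  i=2: min(5*3^2, 1870) = 45
  i=3: min(5*3^3, 1870) = 135
  i=4: min(5*3^4, 1870) = 405
  i=5: min(5*3^5, 1870) = 1215
  i=6: min(5*3^6, 1870) = 1870
  i=7: min(5*3^7, 1870) = 1870
  i=8: min(5*3^8, 1870) = 1870
  i=9: min(5*3^9, 1870) = 1870
  i=10: min(5*3^10, 1870) = 1870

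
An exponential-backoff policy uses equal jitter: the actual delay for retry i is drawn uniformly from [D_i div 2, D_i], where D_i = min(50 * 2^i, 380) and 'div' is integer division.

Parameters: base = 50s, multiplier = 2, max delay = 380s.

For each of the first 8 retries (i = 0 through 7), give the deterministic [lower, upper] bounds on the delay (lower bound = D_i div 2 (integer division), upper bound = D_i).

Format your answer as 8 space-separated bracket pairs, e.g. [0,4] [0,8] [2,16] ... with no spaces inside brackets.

Answer: [25,50] [50,100] [100,200] [190,380] [190,380] [190,380] [190,380] [190,380]

Derivation:
Computing bounds per retry:
  i=0: D_i=min(50*2^0,380)=50, bounds=[25,50]
  i=1: D_i=min(50*2^1,380)=100, bounds=[50,100]
  i=2: D_i=min(50*2^2,380)=200, bounds=[100,200]
  i=3: D_i=min(50*2^3,380)=380, bounds=[190,380]
  i=4: D_i=min(50*2^4,380)=380, bounds=[190,380]
  i=5: D_i=min(50*2^5,380)=380, bounds=[190,380]
  i=6: D_i=min(50*2^6,380)=380, bounds=[190,380]
  i=7: D_i=min(50*2^7,380)=380, bounds=[190,380]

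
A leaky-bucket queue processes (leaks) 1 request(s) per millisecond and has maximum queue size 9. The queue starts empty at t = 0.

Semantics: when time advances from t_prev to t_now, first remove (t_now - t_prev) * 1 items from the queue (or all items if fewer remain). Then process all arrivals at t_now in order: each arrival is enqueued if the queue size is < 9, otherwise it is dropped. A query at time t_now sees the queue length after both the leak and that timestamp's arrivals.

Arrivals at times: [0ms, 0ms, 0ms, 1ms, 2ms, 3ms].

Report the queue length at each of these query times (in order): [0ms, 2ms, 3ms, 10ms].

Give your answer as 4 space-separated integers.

Answer: 3 3 3 0

Derivation:
Queue lengths at query times:
  query t=0ms: backlog = 3
  query t=2ms: backlog = 3
  query t=3ms: backlog = 3
  query t=10ms: backlog = 0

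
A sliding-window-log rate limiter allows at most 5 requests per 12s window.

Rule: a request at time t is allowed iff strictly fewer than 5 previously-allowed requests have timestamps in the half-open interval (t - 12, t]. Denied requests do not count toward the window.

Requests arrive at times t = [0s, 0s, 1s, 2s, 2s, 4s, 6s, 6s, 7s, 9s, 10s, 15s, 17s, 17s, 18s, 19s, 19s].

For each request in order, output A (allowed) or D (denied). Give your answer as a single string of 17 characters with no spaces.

Answer: AAAAADDDDDDAAAAAD

Derivation:
Tracking allowed requests in the window:
  req#1 t=0s: ALLOW
  req#2 t=0s: ALLOW
  req#3 t=1s: ALLOW
  req#4 t=2s: ALLOW
  req#5 t=2s: ALLOW
  req#6 t=4s: DENY
  req#7 t=6s: DENY
  req#8 t=6s: DENY
  req#9 t=7s: DENY
  req#10 t=9s: DENY
  req#11 t=10s: DENY
  req#12 t=15s: ALLOW
  req#13 t=17s: ALLOW
  req#14 t=17s: ALLOW
  req#15 t=18s: ALLOW
  req#16 t=19s: ALLOW
  req#17 t=19s: DENY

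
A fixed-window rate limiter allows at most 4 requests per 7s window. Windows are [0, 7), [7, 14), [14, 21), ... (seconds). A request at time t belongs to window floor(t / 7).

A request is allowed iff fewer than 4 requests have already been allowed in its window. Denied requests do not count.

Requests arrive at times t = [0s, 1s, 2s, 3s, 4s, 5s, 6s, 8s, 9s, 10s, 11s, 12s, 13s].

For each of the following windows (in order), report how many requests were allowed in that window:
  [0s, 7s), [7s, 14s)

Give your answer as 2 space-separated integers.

Answer: 4 4

Derivation:
Processing requests:
  req#1 t=0s (window 0): ALLOW
  req#2 t=1s (window 0): ALLOW
  req#3 t=2s (window 0): ALLOW
  req#4 t=3s (window 0): ALLOW
  req#5 t=4s (window 0): DENY
  req#6 t=5s (window 0): DENY
  req#7 t=6s (window 0): DENY
  req#8 t=8s (window 1): ALLOW
  req#9 t=9s (window 1): ALLOW
  req#10 t=10s (window 1): ALLOW
  req#11 t=11s (window 1): ALLOW
  req#12 t=12s (window 1): DENY
  req#13 t=13s (window 1): DENY

Allowed counts by window: 4 4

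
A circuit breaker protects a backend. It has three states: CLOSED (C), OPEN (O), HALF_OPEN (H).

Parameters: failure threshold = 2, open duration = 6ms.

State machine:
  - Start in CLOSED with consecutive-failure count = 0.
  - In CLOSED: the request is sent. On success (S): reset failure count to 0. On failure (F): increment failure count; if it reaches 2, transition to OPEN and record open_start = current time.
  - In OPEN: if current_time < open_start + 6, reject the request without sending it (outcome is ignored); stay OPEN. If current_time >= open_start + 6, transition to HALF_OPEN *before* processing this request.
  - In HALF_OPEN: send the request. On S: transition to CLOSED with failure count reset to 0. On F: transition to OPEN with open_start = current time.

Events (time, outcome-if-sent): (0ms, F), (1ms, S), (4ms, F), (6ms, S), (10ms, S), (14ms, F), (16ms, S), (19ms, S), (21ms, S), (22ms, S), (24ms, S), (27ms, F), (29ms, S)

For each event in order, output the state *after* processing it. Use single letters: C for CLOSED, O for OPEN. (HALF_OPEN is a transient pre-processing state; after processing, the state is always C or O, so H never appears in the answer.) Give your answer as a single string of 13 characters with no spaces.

State after each event:
  event#1 t=0ms outcome=F: state=CLOSED
  event#2 t=1ms outcome=S: state=CLOSED
  event#3 t=4ms outcome=F: state=CLOSED
  event#4 t=6ms outcome=S: state=CLOSED
  event#5 t=10ms outcome=S: state=CLOSED
  event#6 t=14ms outcome=F: state=CLOSED
  event#7 t=16ms outcome=S: state=CLOSED
  event#8 t=19ms outcome=S: state=CLOSED
  event#9 t=21ms outcome=S: state=CLOSED
  event#10 t=22ms outcome=S: state=CLOSED
  event#11 t=24ms outcome=S: state=CLOSED
  event#12 t=27ms outcome=F: state=CLOSED
  event#13 t=29ms outcome=S: state=CLOSED

Answer: CCCCCCCCCCCCC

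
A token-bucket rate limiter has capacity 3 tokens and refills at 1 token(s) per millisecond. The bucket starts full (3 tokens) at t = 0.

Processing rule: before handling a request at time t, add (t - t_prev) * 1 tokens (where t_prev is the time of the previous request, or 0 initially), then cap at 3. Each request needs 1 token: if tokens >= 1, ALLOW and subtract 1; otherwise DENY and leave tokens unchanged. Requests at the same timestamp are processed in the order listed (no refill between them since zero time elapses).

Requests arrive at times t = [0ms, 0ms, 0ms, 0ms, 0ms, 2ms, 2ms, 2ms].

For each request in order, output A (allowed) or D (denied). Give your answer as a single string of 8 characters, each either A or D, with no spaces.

Simulating step by step:
  req#1 t=0ms: ALLOW
  req#2 t=0ms: ALLOW
  req#3 t=0ms: ALLOW
  req#4 t=0ms: DENY
  req#5 t=0ms: DENY
  req#6 t=2ms: ALLOW
  req#7 t=2ms: ALLOW
  req#8 t=2ms: DENY

Answer: AAADDAAD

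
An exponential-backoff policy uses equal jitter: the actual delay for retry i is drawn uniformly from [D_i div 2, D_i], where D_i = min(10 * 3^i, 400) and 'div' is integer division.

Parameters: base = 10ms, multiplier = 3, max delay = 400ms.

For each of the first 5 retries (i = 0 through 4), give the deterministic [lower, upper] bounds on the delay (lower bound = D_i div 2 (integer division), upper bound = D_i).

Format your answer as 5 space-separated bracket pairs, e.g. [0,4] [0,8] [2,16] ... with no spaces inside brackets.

Answer: [5,10] [15,30] [45,90] [135,270] [200,400]

Derivation:
Computing bounds per retry:
  i=0: D_i=min(10*3^0,400)=10, bounds=[5,10]
  i=1: D_i=min(10*3^1,400)=30, bounds=[15,30]
  i=2: D_i=min(10*3^2,400)=90, bounds=[45,90]
  i=3: D_i=min(10*3^3,400)=270, bounds=[135,270]
  i=4: D_i=min(10*3^4,400)=400, bounds=[200,400]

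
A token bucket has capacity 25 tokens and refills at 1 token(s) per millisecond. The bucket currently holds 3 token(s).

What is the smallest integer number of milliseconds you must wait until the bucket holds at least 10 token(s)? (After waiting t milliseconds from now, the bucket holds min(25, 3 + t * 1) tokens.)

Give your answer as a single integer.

Need 3 + t * 1 >= 10, so t >= 7/1.
Smallest integer t = ceil(7/1) = 7.

Answer: 7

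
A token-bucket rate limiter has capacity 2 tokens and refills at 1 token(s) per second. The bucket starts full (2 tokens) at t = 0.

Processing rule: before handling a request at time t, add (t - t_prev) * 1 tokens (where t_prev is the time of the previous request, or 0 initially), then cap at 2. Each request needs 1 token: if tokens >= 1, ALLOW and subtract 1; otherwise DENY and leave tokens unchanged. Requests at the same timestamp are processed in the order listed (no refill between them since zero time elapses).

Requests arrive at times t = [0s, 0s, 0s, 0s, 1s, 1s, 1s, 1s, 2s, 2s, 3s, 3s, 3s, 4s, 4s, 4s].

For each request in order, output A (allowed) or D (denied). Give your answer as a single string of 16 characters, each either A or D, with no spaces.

Simulating step by step:
  req#1 t=0s: ALLOW
  req#2 t=0s: ALLOW
  req#3 t=0s: DENY
  req#4 t=0s: DENY
  req#5 t=1s: ALLOW
  req#6 t=1s: DENY
  req#7 t=1s: DENY
  req#8 t=1s: DENY
  req#9 t=2s: ALLOW
  req#10 t=2s: DENY
  req#11 t=3s: ALLOW
  req#12 t=3s: DENY
  req#13 t=3s: DENY
  req#14 t=4s: ALLOW
  req#15 t=4s: DENY
  req#16 t=4s: DENY

Answer: AADDADDDADADDADD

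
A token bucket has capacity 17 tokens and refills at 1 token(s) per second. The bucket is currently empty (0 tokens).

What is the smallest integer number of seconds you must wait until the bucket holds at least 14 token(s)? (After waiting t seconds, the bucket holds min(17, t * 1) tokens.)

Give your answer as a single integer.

Need t * 1 >= 14, so t >= 14/1.
Smallest integer t = ceil(14/1) = 14.

Answer: 14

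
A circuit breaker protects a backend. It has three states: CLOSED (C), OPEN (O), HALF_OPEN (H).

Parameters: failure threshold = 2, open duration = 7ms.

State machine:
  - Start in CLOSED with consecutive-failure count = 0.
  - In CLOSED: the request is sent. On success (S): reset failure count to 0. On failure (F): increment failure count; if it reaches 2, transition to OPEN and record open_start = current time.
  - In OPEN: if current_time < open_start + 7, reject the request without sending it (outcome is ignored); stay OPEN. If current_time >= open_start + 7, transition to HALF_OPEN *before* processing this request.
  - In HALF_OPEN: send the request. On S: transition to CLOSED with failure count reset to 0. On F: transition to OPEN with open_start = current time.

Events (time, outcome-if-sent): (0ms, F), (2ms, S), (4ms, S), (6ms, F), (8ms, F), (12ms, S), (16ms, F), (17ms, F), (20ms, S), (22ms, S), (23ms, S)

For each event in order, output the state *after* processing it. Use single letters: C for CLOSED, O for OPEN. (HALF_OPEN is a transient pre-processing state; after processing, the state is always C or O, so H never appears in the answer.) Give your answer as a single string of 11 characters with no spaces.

State after each event:
  event#1 t=0ms outcome=F: state=CLOSED
  event#2 t=2ms outcome=S: state=CLOSED
  event#3 t=4ms outcome=S: state=CLOSED
  event#4 t=6ms outcome=F: state=CLOSED
  event#5 t=8ms outcome=F: state=OPEN
  event#6 t=12ms outcome=S: state=OPEN
  event#7 t=16ms outcome=F: state=OPEN
  event#8 t=17ms outcome=F: state=OPEN
  event#9 t=20ms outcome=S: state=OPEN
  event#10 t=22ms outcome=S: state=OPEN
  event#11 t=23ms outcome=S: state=CLOSED

Answer: CCCCOOOOOOC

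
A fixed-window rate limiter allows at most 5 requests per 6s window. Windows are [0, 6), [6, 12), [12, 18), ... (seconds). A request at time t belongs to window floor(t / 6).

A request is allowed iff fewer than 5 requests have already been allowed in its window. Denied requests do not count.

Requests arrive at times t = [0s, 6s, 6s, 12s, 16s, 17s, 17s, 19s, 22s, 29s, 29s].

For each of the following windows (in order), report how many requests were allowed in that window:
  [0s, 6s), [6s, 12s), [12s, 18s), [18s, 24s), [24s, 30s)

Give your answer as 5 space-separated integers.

Answer: 1 2 4 2 2

Derivation:
Processing requests:
  req#1 t=0s (window 0): ALLOW
  req#2 t=6s (window 1): ALLOW
  req#3 t=6s (window 1): ALLOW
  req#4 t=12s (window 2): ALLOW
  req#5 t=16s (window 2): ALLOW
  req#6 t=17s (window 2): ALLOW
  req#7 t=17s (window 2): ALLOW
  req#8 t=19s (window 3): ALLOW
  req#9 t=22s (window 3): ALLOW
  req#10 t=29s (window 4): ALLOW
  req#11 t=29s (window 4): ALLOW

Allowed counts by window: 1 2 4 2 2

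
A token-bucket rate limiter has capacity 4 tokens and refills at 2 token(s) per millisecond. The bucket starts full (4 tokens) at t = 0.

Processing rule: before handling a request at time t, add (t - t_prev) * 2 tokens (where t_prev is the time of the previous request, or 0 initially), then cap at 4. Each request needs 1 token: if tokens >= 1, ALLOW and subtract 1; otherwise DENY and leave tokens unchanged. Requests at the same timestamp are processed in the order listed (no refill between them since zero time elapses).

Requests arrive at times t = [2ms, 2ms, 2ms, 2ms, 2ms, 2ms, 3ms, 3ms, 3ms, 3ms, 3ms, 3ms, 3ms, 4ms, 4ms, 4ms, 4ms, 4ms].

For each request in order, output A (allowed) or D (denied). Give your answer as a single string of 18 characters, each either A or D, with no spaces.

Simulating step by step:
  req#1 t=2ms: ALLOW
  req#2 t=2ms: ALLOW
  req#3 t=2ms: ALLOW
  req#4 t=2ms: ALLOW
  req#5 t=2ms: DENY
  req#6 t=2ms: DENY
  req#7 t=3ms: ALLOW
  req#8 t=3ms: ALLOW
  req#9 t=3ms: DENY
  req#10 t=3ms: DENY
  req#11 t=3ms: DENY
  req#12 t=3ms: DENY
  req#13 t=3ms: DENY
  req#14 t=4ms: ALLOW
  req#15 t=4ms: ALLOW
  req#16 t=4ms: DENY
  req#17 t=4ms: DENY
  req#18 t=4ms: DENY

Answer: AAAADDAADDDDDAADDD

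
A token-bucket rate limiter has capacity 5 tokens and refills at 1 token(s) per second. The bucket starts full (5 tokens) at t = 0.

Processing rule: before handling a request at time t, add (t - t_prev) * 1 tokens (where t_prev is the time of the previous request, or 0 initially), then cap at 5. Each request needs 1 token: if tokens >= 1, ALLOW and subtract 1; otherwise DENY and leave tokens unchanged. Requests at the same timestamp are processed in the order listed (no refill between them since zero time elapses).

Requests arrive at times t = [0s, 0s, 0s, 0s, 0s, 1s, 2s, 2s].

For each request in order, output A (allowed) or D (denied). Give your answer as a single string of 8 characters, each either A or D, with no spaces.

Answer: AAAAAAAD

Derivation:
Simulating step by step:
  req#1 t=0s: ALLOW
  req#2 t=0s: ALLOW
  req#3 t=0s: ALLOW
  req#4 t=0s: ALLOW
  req#5 t=0s: ALLOW
  req#6 t=1s: ALLOW
  req#7 t=2s: ALLOW
  req#8 t=2s: DENY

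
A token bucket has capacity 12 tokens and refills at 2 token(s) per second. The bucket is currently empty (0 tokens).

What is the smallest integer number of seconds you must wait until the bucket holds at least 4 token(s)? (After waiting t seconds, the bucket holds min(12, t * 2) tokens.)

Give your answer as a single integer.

Need t * 2 >= 4, so t >= 4/2.
Smallest integer t = ceil(4/2) = 2.

Answer: 2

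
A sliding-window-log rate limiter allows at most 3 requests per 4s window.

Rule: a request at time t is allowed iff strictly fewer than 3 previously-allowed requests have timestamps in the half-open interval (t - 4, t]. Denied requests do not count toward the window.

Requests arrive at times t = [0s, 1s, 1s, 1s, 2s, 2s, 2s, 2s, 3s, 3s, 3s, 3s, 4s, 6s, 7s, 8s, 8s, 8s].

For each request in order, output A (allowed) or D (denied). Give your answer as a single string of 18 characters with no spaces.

Answer: AAADDDDDDDDDAAAADD

Derivation:
Tracking allowed requests in the window:
  req#1 t=0s: ALLOW
  req#2 t=1s: ALLOW
  req#3 t=1s: ALLOW
  req#4 t=1s: DENY
  req#5 t=2s: DENY
  req#6 t=2s: DENY
  req#7 t=2s: DENY
  req#8 t=2s: DENY
  req#9 t=3s: DENY
  req#10 t=3s: DENY
  req#11 t=3s: DENY
  req#12 t=3s: DENY
  req#13 t=4s: ALLOW
  req#14 t=6s: ALLOW
  req#15 t=7s: ALLOW
  req#16 t=8s: ALLOW
  req#17 t=8s: DENY
  req#18 t=8s: DENY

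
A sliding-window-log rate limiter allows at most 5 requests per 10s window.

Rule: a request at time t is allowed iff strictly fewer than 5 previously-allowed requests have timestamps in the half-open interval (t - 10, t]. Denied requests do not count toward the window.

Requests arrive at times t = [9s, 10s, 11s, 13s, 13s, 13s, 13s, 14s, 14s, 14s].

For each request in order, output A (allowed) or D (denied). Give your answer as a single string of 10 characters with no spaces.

Tracking allowed requests in the window:
  req#1 t=9s: ALLOW
  req#2 t=10s: ALLOW
  req#3 t=11s: ALLOW
  req#4 t=13s: ALLOW
  req#5 t=13s: ALLOW
  req#6 t=13s: DENY
  req#7 t=13s: DENY
  req#8 t=14s: DENY
  req#9 t=14s: DENY
  req#10 t=14s: DENY

Answer: AAAAADDDDD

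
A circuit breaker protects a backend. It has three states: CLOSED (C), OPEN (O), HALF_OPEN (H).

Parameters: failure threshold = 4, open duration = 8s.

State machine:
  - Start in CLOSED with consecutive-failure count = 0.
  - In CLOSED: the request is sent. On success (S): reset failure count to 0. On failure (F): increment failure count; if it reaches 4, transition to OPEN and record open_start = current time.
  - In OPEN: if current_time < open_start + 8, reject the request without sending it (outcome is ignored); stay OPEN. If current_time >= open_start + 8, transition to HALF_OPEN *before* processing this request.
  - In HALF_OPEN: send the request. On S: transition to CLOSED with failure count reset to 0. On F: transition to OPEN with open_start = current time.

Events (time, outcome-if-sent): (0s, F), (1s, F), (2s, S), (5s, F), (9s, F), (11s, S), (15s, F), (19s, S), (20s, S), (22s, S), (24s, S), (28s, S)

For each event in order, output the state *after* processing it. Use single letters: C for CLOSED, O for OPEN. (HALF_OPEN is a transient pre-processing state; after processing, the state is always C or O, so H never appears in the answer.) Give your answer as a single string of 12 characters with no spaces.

State after each event:
  event#1 t=0s outcome=F: state=CLOSED
  event#2 t=1s outcome=F: state=CLOSED
  event#3 t=2s outcome=S: state=CLOSED
  event#4 t=5s outcome=F: state=CLOSED
  event#5 t=9s outcome=F: state=CLOSED
  event#6 t=11s outcome=S: state=CLOSED
  event#7 t=15s outcome=F: state=CLOSED
  event#8 t=19s outcome=S: state=CLOSED
  event#9 t=20s outcome=S: state=CLOSED
  event#10 t=22s outcome=S: state=CLOSED
  event#11 t=24s outcome=S: state=CLOSED
  event#12 t=28s outcome=S: state=CLOSED

Answer: CCCCCCCCCCCC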